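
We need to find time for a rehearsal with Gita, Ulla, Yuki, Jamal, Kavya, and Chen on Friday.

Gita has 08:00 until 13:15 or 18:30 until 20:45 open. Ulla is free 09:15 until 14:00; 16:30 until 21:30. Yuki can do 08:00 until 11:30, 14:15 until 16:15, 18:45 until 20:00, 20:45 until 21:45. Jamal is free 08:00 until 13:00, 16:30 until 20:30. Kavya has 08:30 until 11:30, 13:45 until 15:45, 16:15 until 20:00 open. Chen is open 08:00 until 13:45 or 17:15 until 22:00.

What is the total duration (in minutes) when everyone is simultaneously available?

Gita ∩ Ulla: 09:15-13:15, 18:30-20:45.
Gita ∩ Ulla ∩ Yuki: 09:15-11:30, 18:45-20:00.
Gita ∩ Ulla ∩ Yuki ∩ Jamal: 09:15-11:30, 18:45-20:00.
Gita ∩ Ulla ∩ Yuki ∩ Jamal ∩ Kavya: 09:15-11:30, 18:45-20:00.
Gita ∩ Ulla ∩ Yuki ∩ Jamal ∩ Kavya ∩ Chen: 09:15-11:30, 18:45-20:00.
So the common availability across everyone is 09:15-11:30, 18:45-20:00.
Summing the common windows: 135 + 75 = 210 minutes.

210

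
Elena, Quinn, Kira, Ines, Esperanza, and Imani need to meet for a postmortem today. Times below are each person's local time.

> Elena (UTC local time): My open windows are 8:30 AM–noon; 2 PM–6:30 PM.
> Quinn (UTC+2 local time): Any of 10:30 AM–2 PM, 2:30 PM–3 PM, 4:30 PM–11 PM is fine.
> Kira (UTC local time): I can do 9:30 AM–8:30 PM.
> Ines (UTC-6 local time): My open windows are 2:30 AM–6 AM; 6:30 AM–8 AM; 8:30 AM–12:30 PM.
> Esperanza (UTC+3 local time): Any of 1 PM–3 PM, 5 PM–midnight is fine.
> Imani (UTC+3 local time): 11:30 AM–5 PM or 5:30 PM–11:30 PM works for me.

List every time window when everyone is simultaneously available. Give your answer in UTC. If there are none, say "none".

Elena in UTC: 08:30-12:00, 14:00-18:30.
Quinn in UTC: 08:30-12:00, 12:30-13:00, 14:30-21:00 (subtract 2h to convert from UTC+2).
Kira in UTC: 09:30-20:30.
Ines in UTC: 08:30-12:00, 12:30-14:00, 14:30-18:30 (add 6h to convert from UTC-6).
Esperanza in UTC: 10:00-12:00, 14:00-21:00 (subtract 3h to convert from UTC+3).
Imani in UTC: 08:30-14:00, 14:30-20:30 (subtract 3h to convert from UTC+3).
Elena ∩ Quinn: 08:30-12:00, 14:30-18:30.
Elena ∩ Quinn ∩ Kira: 09:30-12:00, 14:30-18:30.
Elena ∩ Quinn ∩ Kira ∩ Ines: 09:30-12:00, 14:30-18:30.
Elena ∩ Quinn ∩ Kira ∩ Ines ∩ Esperanza: 10:00-12:00, 14:30-18:30.
Elena ∩ Quinn ∩ Kira ∩ Ines ∩ Esperanza ∩ Imani: 10:00-12:00, 14:30-18:30.
Those are the intersection windows.

10:00-12:00, 14:30-18:30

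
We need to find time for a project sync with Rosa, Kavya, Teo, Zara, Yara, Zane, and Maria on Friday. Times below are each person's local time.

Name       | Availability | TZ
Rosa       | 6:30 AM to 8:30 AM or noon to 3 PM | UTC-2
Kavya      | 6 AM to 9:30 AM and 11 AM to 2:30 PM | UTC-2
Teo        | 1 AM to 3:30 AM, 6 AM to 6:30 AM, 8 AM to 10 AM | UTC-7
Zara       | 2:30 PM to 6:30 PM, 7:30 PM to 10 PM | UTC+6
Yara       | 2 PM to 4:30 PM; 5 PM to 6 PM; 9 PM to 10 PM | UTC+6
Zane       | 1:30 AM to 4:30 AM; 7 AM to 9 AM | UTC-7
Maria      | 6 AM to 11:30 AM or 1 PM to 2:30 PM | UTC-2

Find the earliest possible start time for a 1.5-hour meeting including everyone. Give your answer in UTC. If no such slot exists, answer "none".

08:30

Rosa in UTC: 08:30-10:30, 14:00-17:00 (add 2h to convert from UTC-2).
Kavya in UTC: 08:00-11:30, 13:00-16:30 (add 2h to convert from UTC-2).
Teo in UTC: 08:00-10:30, 13:00-13:30, 15:00-17:00 (add 7h to convert from UTC-7).
Zara in UTC: 08:30-12:30, 13:30-16:00 (subtract 6h to convert from UTC+6).
Yara in UTC: 08:00-10:30, 11:00-12:00, 15:00-16:00 (subtract 6h to convert from UTC+6).
Zane in UTC: 08:30-11:30, 14:00-16:00 (add 7h to convert from UTC-7).
Maria in UTC: 08:00-13:30, 15:00-16:30 (add 2h to convert from UTC-2).
Rosa ∩ Kavya: 08:30-10:30, 14:00-16:30.
Rosa ∩ Kavya ∩ Teo: 08:30-10:30, 15:00-16:30.
Rosa ∩ Kavya ∩ Teo ∩ Zara: 08:30-10:30, 15:00-16:00.
Rosa ∩ Kavya ∩ Teo ∩ Zara ∩ Yara: 08:30-10:30, 15:00-16:00.
Rosa ∩ Kavya ∩ Teo ∩ Zara ∩ Yara ∩ Zane: 08:30-10:30, 15:00-16:00.
Rosa ∩ Kavya ∩ Teo ∩ Zara ∩ Yara ∩ Zane ∩ Maria: 08:30-10:30, 15:00-16:00.
So the common availability across everyone is 08:30-10:30, 15:00-16:00.
The first common window of at least 90 minutes is 08:30-10:30, so the earliest start is 08:30.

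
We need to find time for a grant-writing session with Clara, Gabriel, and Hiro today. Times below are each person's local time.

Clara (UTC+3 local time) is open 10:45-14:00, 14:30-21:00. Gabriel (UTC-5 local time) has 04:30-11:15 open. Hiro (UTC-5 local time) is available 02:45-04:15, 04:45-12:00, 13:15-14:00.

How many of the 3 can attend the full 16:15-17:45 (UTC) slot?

1

Clara in UTC: 07:45-11:00, 11:30-18:00 (subtract 3h to convert from UTC+3).
Gabriel in UTC: 09:30-16:15 (add 5h to convert from UTC-5).
Hiro in UTC: 07:45-09:15, 09:45-17:00, 18:15-19:00 (add 5h to convert from UTC-5).
Clara can make the full 16:15-17:45 slot — that's 1.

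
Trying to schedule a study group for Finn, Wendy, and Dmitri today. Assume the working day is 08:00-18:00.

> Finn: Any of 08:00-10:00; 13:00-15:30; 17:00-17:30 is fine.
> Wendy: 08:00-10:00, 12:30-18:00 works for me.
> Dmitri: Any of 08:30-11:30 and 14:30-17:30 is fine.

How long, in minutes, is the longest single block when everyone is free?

Finn ∩ Wendy: 08:00-10:00, 13:00-15:30, 17:00-17:30.
Finn ∩ Wendy ∩ Dmitri: 08:30-10:00, 14:30-15:30, 17:00-17:30.
The longest is 08:30-10:00 at 90 minutes.

90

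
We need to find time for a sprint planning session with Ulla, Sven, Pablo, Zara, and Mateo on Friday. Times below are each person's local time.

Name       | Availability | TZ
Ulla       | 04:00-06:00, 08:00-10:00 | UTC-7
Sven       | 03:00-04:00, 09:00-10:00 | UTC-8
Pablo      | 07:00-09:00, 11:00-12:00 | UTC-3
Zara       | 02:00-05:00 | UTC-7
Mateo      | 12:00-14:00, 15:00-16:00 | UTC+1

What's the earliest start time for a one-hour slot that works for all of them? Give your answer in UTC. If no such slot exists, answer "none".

Ulla in UTC: 11:00-13:00, 15:00-17:00 (add 7h to convert from UTC-7).
Sven in UTC: 11:00-12:00, 17:00-18:00 (add 8h to convert from UTC-8).
Pablo in UTC: 10:00-12:00, 14:00-15:00 (add 3h to convert from UTC-3).
Zara in UTC: 09:00-12:00 (add 7h to convert from UTC-7).
Mateo in UTC: 11:00-13:00, 14:00-15:00 (subtract 1h to convert from UTC+1).
Ulla ∩ Sven: 11:00-12:00.
Ulla ∩ Sven ∩ Pablo: 11:00-12:00.
Ulla ∩ Sven ∩ Pablo ∩ Zara: 11:00-12:00.
Ulla ∩ Sven ∩ Pablo ∩ Zara ∩ Mateo: 11:00-12:00.
So the common availability across everyone is 11:00-12:00.
The first common window of at least 60 minutes is 11:00-12:00, so the earliest start is 11:00.

11:00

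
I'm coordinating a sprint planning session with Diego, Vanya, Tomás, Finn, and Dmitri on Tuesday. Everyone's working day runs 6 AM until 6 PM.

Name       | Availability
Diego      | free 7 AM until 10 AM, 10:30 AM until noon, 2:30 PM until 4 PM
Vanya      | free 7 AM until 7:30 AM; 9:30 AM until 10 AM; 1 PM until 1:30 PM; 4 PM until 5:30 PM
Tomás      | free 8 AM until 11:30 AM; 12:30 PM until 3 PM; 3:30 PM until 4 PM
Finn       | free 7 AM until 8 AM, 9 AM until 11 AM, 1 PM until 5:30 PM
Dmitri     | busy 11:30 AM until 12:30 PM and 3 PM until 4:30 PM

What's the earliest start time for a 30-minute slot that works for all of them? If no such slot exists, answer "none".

09:30

Diego free: 07:00-10:00, 10:30-12:00, 14:30-16:00.
Vanya free: 07:00-07:30, 09:30-10:00, 13:00-13:30, 16:00-17:30.
Tomás free: 08:00-11:30, 12:30-15:00, 15:30-16:00.
Finn free: 07:00-08:00, 09:00-11:00, 13:00-17:30.
Dmitri free: 06:00-11:30, 12:30-15:00, 16:30-18:00 (invert busy blocks within the working day).
Diego ∩ Vanya: 07:00-07:30, 09:30-10:00.
Diego ∩ Vanya ∩ Tomás: 09:30-10:00.
Diego ∩ Vanya ∩ Tomás ∩ Finn: 09:30-10:00.
Diego ∩ Vanya ∩ Tomás ∩ Finn ∩ Dmitri: 09:30-10:00.
The first common window of at least 30 minutes is 09:30-10:00, so the earliest start is 09:30.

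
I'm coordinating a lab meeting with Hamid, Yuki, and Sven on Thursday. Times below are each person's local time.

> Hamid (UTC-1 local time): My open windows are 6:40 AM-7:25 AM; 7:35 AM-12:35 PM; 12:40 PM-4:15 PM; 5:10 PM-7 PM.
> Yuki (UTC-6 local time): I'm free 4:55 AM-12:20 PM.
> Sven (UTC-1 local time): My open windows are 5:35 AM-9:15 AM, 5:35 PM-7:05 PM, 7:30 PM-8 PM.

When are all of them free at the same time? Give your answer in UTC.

Hamid in UTC: 07:40-08:25, 08:35-13:35, 13:40-17:15, 18:10-20:00 (add 1h to convert from UTC-1).
Yuki in UTC: 10:55-18:20 (add 6h to convert from UTC-6).
Sven in UTC: 06:35-10:15, 18:35-20:05, 20:30-21:00 (add 1h to convert from UTC-1).
Hamid ∩ Yuki: 10:55-13:35, 13:40-17:15, 18:10-18:20.
Hamid ∩ Yuki ∩ Sven: ∅.
There is no time when everyone is free.

none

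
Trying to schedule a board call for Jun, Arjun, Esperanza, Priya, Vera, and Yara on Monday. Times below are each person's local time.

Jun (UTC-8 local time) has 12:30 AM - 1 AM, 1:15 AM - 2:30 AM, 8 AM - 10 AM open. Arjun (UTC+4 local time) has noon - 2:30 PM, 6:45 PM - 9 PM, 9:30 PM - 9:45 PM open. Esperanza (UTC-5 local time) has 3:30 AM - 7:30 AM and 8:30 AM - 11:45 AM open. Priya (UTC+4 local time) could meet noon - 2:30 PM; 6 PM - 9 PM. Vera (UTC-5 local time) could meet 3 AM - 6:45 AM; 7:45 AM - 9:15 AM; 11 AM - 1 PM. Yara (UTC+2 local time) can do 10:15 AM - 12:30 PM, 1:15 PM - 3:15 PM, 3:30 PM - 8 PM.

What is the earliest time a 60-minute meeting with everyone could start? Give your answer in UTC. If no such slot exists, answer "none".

Jun in UTC: 08:30-09:00, 09:15-10:30, 16:00-18:00 (add 8h to convert from UTC-8).
Arjun in UTC: 08:00-10:30, 14:45-17:00, 17:30-17:45 (subtract 4h to convert from UTC+4).
Esperanza in UTC: 08:30-12:30, 13:30-16:45 (add 5h to convert from UTC-5).
Priya in UTC: 08:00-10:30, 14:00-17:00 (subtract 4h to convert from UTC+4).
Vera in UTC: 08:00-11:45, 12:45-14:15, 16:00-18:00 (add 5h to convert from UTC-5).
Yara in UTC: 08:15-10:30, 11:15-13:15, 13:30-18:00 (subtract 2h to convert from UTC+2).
Jun ∩ Arjun: 08:30-09:00, 09:15-10:30, 16:00-17:00, 17:30-17:45.
Jun ∩ Arjun ∩ Esperanza: 08:30-09:00, 09:15-10:30, 16:00-16:45.
Jun ∩ Arjun ∩ Esperanza ∩ Priya: 08:30-09:00, 09:15-10:30, 16:00-16:45.
Jun ∩ Arjun ∩ Esperanza ∩ Priya ∩ Vera: 08:30-09:00, 09:15-10:30, 16:00-16:45.
Jun ∩ Arjun ∩ Esperanza ∩ Priya ∩ Vera ∩ Yara: 08:30-09:00, 09:15-10:30, 16:00-16:45.
Those are the intersection windows.
The first common window of at least 60 minutes is 09:15-10:30, so the earliest start is 09:15.

09:15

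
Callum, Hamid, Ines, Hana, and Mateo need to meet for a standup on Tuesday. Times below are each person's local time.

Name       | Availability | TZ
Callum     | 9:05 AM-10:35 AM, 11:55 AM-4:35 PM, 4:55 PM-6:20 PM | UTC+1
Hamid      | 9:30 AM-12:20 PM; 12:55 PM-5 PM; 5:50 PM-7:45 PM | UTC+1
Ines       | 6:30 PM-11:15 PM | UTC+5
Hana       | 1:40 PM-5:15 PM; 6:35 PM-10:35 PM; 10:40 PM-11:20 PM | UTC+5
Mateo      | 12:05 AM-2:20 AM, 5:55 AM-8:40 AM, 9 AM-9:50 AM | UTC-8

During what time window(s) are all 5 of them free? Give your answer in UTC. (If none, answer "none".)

13:55-15:35, 15:55-16:00, 17:00-17:20

Callum in UTC: 08:05-09:35, 10:55-15:35, 15:55-17:20 (subtract 1h to convert from UTC+1).
Hamid in UTC: 08:30-11:20, 11:55-16:00, 16:50-18:45 (subtract 1h to convert from UTC+1).
Ines in UTC: 13:30-18:15 (subtract 5h to convert from UTC+5).
Hana in UTC: 08:40-12:15, 13:35-17:35, 17:40-18:20 (subtract 5h to convert from UTC+5).
Mateo in UTC: 08:05-10:20, 13:55-16:40, 17:00-17:50 (add 8h to convert from UTC-8).
Callum ∩ Hamid: 08:30-09:35, 10:55-11:20, 11:55-15:35, 15:55-16:00, 16:50-17:20.
Callum ∩ Hamid ∩ Ines: 13:30-15:35, 15:55-16:00, 16:50-17:20.
Callum ∩ Hamid ∩ Ines ∩ Hana: 13:35-15:35, 15:55-16:00, 16:50-17:20.
Callum ∩ Hamid ∩ Ines ∩ Hana ∩ Mateo: 13:55-15:35, 15:55-16:00, 17:00-17:20.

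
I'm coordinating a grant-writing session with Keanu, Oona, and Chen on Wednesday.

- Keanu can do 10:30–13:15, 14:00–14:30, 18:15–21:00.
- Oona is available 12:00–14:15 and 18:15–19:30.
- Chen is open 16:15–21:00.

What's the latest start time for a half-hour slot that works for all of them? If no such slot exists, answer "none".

Keanu ∩ Oona: 12:00-13:15, 14:00-14:15, 18:15-19:30.
Keanu ∩ Oona ∩ Chen: 18:15-19:30.
Those are the intersection windows.
The last common window of at least 30 minutes is 18:15-19:30; a 30-minute meeting can start as late as 19:00 and still end by 19:30.

19:00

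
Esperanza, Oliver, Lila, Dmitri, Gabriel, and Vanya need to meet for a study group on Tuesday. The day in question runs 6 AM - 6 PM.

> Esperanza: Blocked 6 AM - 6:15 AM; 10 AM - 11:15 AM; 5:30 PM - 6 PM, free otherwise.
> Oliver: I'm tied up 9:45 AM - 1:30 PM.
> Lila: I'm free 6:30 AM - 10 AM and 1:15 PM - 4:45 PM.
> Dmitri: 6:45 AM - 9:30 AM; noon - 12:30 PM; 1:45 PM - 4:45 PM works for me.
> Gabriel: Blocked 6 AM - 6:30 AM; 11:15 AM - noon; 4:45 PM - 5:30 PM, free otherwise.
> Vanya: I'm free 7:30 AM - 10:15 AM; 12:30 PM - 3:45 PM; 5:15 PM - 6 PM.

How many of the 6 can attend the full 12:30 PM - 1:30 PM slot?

Esperanza free: 06:15-10:00, 11:15-17:30 (invert busy blocks within the working day).
Oliver free: 06:00-09:45, 13:30-18:00 (invert busy blocks within the working day).
Lila free: 06:30-10:00, 13:15-16:45.
Dmitri free: 06:45-09:30, 12:00-12:30, 13:45-16:45.
Gabriel free: 06:30-11:15, 12:00-16:45, 17:30-18:00 (invert busy blocks within the working day).
Vanya free: 07:30-10:15, 12:30-15:45, 17:15-18:00.
Esperanza, Gabriel, and Vanya can make the full 12:30-13:30 slot — that's 3.

3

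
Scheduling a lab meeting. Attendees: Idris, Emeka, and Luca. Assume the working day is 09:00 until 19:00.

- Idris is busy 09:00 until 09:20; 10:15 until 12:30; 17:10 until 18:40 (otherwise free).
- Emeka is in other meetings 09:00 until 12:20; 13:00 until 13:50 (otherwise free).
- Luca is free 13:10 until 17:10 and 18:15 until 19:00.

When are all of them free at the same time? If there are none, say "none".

Idris free: 09:20-10:15, 12:30-17:10, 18:40-19:00 (invert busy blocks within the working day).
Emeka free: 12:20-13:00, 13:50-19:00 (invert busy blocks within the working day).
Luca free: 13:10-17:10, 18:15-19:00.
Idris ∩ Emeka: 12:30-13:00, 13:50-17:10, 18:40-19:00.
Idris ∩ Emeka ∩ Luca: 13:50-17:10, 18:40-19:00.
So the common availability across everyone is 13:50-17:10, 18:40-19:00.

13:50-17:10, 18:40-19:00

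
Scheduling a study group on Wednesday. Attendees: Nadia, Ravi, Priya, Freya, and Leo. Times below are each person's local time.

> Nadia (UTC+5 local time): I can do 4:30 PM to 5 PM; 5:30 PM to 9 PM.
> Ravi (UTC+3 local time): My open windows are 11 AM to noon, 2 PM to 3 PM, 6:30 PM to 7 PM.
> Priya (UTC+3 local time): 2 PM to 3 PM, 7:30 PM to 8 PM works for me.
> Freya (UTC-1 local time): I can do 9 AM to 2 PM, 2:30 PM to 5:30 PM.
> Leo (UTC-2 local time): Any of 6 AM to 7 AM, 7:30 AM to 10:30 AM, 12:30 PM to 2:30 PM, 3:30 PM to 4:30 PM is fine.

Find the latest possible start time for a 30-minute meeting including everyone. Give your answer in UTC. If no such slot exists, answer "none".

11:30

Nadia in UTC: 11:30-12:00, 12:30-16:00 (subtract 5h to convert from UTC+5).
Ravi in UTC: 08:00-09:00, 11:00-12:00, 15:30-16:00 (subtract 3h to convert from UTC+3).
Priya in UTC: 11:00-12:00, 16:30-17:00 (subtract 3h to convert from UTC+3).
Freya in UTC: 10:00-15:00, 15:30-18:30 (add 1h to convert from UTC-1).
Leo in UTC: 08:00-09:00, 09:30-12:30, 14:30-16:30, 17:30-18:30 (add 2h to convert from UTC-2).
Nadia ∩ Ravi: 11:30-12:00, 15:30-16:00.
Nadia ∩ Ravi ∩ Priya: 11:30-12:00.
Nadia ∩ Ravi ∩ Priya ∩ Freya: 11:30-12:00.
Nadia ∩ Ravi ∩ Priya ∩ Freya ∩ Leo: 11:30-12:00.
The last common window of at least 30 minutes is 11:30-12:00; a 30-minute meeting can start as late as 11:30 and still end by 12:00.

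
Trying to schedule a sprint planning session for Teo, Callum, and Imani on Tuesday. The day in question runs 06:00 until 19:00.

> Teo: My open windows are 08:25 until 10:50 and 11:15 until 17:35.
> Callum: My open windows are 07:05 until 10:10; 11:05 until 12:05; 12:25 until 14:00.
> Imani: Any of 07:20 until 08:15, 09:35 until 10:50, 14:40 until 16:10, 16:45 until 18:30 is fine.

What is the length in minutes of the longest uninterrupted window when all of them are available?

35

Teo ∩ Callum: 08:25-10:10, 11:15-12:05, 12:25-14:00.
Teo ∩ Callum ∩ Imani: 09:35-10:10.
The longest is 09:35-10:10 at 35 minutes.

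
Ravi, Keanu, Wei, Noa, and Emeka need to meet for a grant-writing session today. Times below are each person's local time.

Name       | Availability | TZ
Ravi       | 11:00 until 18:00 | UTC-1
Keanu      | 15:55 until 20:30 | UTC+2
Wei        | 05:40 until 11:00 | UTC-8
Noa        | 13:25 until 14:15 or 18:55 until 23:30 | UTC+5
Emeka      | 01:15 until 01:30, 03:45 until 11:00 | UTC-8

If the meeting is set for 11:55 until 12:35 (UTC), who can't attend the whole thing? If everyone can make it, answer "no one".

Keanu, Noa, Ravi, Wei

Ravi in UTC: 12:00-19:00 (add 1h to convert from UTC-1).
Keanu in UTC: 13:55-18:30 (subtract 2h to convert from UTC+2).
Wei in UTC: 13:40-19:00 (add 8h to convert from UTC-8).
Noa in UTC: 08:25-09:15, 13:55-18:30 (subtract 5h to convert from UTC+5).
Emeka in UTC: 09:15-09:30, 11:45-19:00 (add 8h to convert from UTC-8).
Ravi: not fully free for 11:55-12:35. Keanu: not fully free for 11:55-12:35. Wei: not fully free for 11:55-12:35. Noa: not fully free for 11:55-12:35. Emeka: free for 11:55-12:35.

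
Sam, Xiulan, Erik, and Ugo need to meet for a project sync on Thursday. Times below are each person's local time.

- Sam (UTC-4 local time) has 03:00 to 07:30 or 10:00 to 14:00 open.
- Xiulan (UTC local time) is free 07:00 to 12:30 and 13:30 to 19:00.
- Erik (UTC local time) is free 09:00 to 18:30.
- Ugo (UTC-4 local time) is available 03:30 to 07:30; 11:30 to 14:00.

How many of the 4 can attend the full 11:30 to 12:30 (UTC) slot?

Sam in UTC: 07:00-11:30, 14:00-18:00 (add 4h to convert from UTC-4).
Xiulan in UTC: 07:00-12:30, 13:30-19:00.
Erik in UTC: 09:00-18:30.
Ugo in UTC: 07:30-11:30, 15:30-18:00 (add 4h to convert from UTC-4).
Xiulan and Erik can make the full 11:30-12:30 slot — that's 2.

2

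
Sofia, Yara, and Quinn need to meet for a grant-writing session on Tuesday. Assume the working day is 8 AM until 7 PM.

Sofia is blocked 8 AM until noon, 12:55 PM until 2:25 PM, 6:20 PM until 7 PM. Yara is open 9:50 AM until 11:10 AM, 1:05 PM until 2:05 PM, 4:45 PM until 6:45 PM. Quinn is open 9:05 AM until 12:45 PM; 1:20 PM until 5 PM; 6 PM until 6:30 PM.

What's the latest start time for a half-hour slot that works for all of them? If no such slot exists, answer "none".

Sofia free: 12:00-12:55, 14:25-18:20 (invert busy blocks within the working day).
Yara free: 09:50-11:10, 13:05-14:05, 16:45-18:45.
Quinn free: 09:05-12:45, 13:20-17:00, 18:00-18:30.
Sofia ∩ Yara: 16:45-18:20.
Sofia ∩ Yara ∩ Quinn: 16:45-17:00, 18:00-18:20.
No common window is at least 30 minutes long.

none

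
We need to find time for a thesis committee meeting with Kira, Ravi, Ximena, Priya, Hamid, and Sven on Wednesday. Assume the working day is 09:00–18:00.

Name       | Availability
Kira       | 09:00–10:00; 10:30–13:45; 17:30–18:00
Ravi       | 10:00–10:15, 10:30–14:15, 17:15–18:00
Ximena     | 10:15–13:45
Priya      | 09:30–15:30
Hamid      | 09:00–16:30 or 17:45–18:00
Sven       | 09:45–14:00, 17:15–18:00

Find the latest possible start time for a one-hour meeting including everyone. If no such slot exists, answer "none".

12:45

Kira ∩ Ravi: 10:30-13:45, 17:30-18:00.
Kira ∩ Ravi ∩ Ximena: 10:30-13:45.
Kira ∩ Ravi ∩ Ximena ∩ Priya: 10:30-13:45.
Kira ∩ Ravi ∩ Ximena ∩ Priya ∩ Hamid: 10:30-13:45.
Kira ∩ Ravi ∩ Ximena ∩ Priya ∩ Hamid ∩ Sven: 10:30-13:45.
The last common window of at least 60 minutes is 10:30-13:45; a 60-minute meeting can start as late as 12:45 and still end by 13:45.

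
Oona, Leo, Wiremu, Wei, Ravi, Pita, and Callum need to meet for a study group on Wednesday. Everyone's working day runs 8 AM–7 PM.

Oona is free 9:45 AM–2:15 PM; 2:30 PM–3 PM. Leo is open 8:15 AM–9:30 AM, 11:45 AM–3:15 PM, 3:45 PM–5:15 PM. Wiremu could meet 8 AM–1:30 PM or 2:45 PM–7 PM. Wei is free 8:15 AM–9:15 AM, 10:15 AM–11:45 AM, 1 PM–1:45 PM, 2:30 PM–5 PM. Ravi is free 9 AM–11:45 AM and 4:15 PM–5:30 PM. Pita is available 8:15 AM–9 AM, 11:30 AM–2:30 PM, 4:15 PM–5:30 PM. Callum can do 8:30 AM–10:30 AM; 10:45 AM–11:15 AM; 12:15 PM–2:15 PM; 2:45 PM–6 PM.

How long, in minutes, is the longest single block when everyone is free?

Oona ∩ Leo: 11:45-14:15, 14:30-15:00.
Oona ∩ Leo ∩ Wiremu: 11:45-13:30, 14:45-15:00.
Oona ∩ Leo ∩ Wiremu ∩ Wei: 13:00-13:30, 14:45-15:00.
Oona ∩ Leo ∩ Wiremu ∩ Wei ∩ Ravi: ∅.
Oona ∩ Leo ∩ Wiremu ∩ Wei ∩ Ravi ∩ Pita: ∅.
Oona ∩ Leo ∩ Wiremu ∩ Wei ∩ Ravi ∩ Pita ∩ Callum: ∅.
There is no time when everyone is free.
No common window exists, so the longest block is 0 minutes.

0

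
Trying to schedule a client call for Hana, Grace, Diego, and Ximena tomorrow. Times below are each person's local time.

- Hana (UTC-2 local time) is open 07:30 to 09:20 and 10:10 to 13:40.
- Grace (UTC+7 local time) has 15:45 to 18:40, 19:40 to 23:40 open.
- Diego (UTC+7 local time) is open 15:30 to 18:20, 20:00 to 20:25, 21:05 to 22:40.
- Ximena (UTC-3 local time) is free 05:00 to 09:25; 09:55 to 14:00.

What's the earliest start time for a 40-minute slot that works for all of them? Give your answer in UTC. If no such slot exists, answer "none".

Hana in UTC: 09:30-11:20, 12:10-15:40 (add 2h to convert from UTC-2).
Grace in UTC: 08:45-11:40, 12:40-16:40 (subtract 7h to convert from UTC+7).
Diego in UTC: 08:30-11:20, 13:00-13:25, 14:05-15:40 (subtract 7h to convert from UTC+7).
Ximena in UTC: 08:00-12:25, 12:55-17:00 (add 3h to convert from UTC-3).
Hana ∩ Grace: 09:30-11:20, 12:40-15:40.
Hana ∩ Grace ∩ Diego: 09:30-11:20, 13:00-13:25, 14:05-15:40.
Hana ∩ Grace ∩ Diego ∩ Ximena: 09:30-11:20, 13:00-13:25, 14:05-15:40.
So the common availability across everyone is 09:30-11:20, 13:00-13:25, 14:05-15:40.
The first common window of at least 40 minutes is 09:30-11:20, so the earliest start is 09:30.

09:30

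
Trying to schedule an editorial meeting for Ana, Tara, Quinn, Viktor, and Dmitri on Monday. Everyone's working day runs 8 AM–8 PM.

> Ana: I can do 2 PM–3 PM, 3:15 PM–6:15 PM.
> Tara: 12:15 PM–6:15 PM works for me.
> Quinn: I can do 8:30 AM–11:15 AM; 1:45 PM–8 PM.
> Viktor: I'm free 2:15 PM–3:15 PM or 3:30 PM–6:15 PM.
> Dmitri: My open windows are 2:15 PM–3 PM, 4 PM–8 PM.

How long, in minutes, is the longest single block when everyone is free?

135

Ana ∩ Tara: 14:00-15:00, 15:15-18:15.
Ana ∩ Tara ∩ Quinn: 14:00-15:00, 15:15-18:15.
Ana ∩ Tara ∩ Quinn ∩ Viktor: 14:15-15:00, 15:30-18:15.
Ana ∩ Tara ∩ Quinn ∩ Viktor ∩ Dmitri: 14:15-15:00, 16:00-18:15.
The longest is 16:00-18:15 at 135 minutes.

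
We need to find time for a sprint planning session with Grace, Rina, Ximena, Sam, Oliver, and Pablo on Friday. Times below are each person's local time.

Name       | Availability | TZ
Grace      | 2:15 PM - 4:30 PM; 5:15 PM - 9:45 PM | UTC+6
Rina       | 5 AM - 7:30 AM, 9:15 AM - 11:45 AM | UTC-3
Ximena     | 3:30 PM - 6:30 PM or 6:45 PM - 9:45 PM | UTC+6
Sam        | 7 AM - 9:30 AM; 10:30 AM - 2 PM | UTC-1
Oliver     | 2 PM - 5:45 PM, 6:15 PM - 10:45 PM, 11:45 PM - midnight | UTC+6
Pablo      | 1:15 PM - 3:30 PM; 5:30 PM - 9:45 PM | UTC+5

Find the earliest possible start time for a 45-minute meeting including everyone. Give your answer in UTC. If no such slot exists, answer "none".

09:30

Grace in UTC: 08:15-10:30, 11:15-15:45 (subtract 6h to convert from UTC+6).
Rina in UTC: 08:00-10:30, 12:15-14:45 (add 3h to convert from UTC-3).
Ximena in UTC: 09:30-12:30, 12:45-15:45 (subtract 6h to convert from UTC+6).
Sam in UTC: 08:00-10:30, 11:30-15:00 (add 1h to convert from UTC-1).
Oliver in UTC: 08:00-11:45, 12:15-16:45, 17:45-18:00 (subtract 6h to convert from UTC+6).
Pablo in UTC: 08:15-10:30, 12:30-16:45 (subtract 5h to convert from UTC+5).
Grace ∩ Rina: 08:15-10:30, 12:15-14:45.
Grace ∩ Rina ∩ Ximena: 09:30-10:30, 12:15-12:30, 12:45-14:45.
Grace ∩ Rina ∩ Ximena ∩ Sam: 09:30-10:30, 12:15-12:30, 12:45-14:45.
Grace ∩ Rina ∩ Ximena ∩ Sam ∩ Oliver: 09:30-10:30, 12:15-12:30, 12:45-14:45.
Grace ∩ Rina ∩ Ximena ∩ Sam ∩ Oliver ∩ Pablo: 09:30-10:30, 12:45-14:45.
So the common availability across everyone is 09:30-10:30, 12:45-14:45.
The first common window of at least 45 minutes is 09:30-10:30, so the earliest start is 09:30.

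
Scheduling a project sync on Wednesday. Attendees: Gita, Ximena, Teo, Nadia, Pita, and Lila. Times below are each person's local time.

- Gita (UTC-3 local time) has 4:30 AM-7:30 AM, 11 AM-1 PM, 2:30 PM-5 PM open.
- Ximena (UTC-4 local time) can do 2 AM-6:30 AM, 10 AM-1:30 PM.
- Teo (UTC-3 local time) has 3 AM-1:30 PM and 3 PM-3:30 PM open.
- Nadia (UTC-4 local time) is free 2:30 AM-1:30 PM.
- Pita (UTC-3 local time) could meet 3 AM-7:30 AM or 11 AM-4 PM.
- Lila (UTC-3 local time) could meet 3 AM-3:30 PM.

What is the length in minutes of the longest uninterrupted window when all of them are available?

Gita in UTC: 07:30-10:30, 14:00-16:00, 17:30-20:00 (add 3h to convert from UTC-3).
Ximena in UTC: 06:00-10:30, 14:00-17:30 (add 4h to convert from UTC-4).
Teo in UTC: 06:00-16:30, 18:00-18:30 (add 3h to convert from UTC-3).
Nadia in UTC: 06:30-17:30 (add 4h to convert from UTC-4).
Pita in UTC: 06:00-10:30, 14:00-19:00 (add 3h to convert from UTC-3).
Lila in UTC: 06:00-18:30 (add 3h to convert from UTC-3).
Gita ∩ Ximena: 07:30-10:30, 14:00-16:00.
Gita ∩ Ximena ∩ Teo: 07:30-10:30, 14:00-16:00.
Gita ∩ Ximena ∩ Teo ∩ Nadia: 07:30-10:30, 14:00-16:00.
Gita ∩ Ximena ∩ Teo ∩ Nadia ∩ Pita: 07:30-10:30, 14:00-16:00.
Gita ∩ Ximena ∩ Teo ∩ Nadia ∩ Pita ∩ Lila: 07:30-10:30, 14:00-16:00.
The longest is 07:30-10:30 at 180 minutes.

180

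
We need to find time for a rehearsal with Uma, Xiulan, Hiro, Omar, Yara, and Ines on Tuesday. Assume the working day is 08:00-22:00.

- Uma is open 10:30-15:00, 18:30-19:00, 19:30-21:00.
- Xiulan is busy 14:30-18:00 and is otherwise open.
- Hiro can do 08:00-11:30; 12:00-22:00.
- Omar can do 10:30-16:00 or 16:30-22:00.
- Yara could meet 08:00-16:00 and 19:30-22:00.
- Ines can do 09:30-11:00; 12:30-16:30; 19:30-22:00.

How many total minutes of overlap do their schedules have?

240

Uma free: 10:30-15:00, 18:30-19:00, 19:30-21:00.
Xiulan free: 08:00-14:30, 18:00-22:00 (invert busy blocks within the working day).
Hiro free: 08:00-11:30, 12:00-22:00.
Omar free: 10:30-16:00, 16:30-22:00.
Yara free: 08:00-16:00, 19:30-22:00.
Ines free: 09:30-11:00, 12:30-16:30, 19:30-22:00.
Uma ∩ Xiulan: 10:30-14:30, 18:30-19:00, 19:30-21:00.
Uma ∩ Xiulan ∩ Hiro: 10:30-11:30, 12:00-14:30, 18:30-19:00, 19:30-21:00.
Uma ∩ Xiulan ∩ Hiro ∩ Omar: 10:30-11:30, 12:00-14:30, 18:30-19:00, 19:30-21:00.
Uma ∩ Xiulan ∩ Hiro ∩ Omar ∩ Yara: 10:30-11:30, 12:00-14:30, 19:30-21:00.
Uma ∩ Xiulan ∩ Hiro ∩ Omar ∩ Yara ∩ Ines: 10:30-11:00, 12:30-14:30, 19:30-21:00.
Those are the intersection windows.
Summing the common windows: 30 + 120 + 90 = 240 minutes.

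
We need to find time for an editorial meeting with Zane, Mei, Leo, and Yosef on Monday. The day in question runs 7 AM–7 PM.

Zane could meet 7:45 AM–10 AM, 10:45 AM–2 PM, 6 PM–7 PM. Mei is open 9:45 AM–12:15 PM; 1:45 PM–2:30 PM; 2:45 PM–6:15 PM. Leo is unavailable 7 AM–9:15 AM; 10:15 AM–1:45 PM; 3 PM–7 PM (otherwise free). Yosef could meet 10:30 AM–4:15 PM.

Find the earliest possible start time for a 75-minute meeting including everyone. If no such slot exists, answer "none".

Zane free: 07:45-10:00, 10:45-14:00, 18:00-19:00.
Mei free: 09:45-12:15, 13:45-14:30, 14:45-18:15.
Leo free: 09:15-10:15, 13:45-15:00 (invert busy blocks within the working day).
Yosef free: 10:30-16:15.
Zane ∩ Mei: 09:45-10:00, 10:45-12:15, 13:45-14:00, 18:00-18:15.
Zane ∩ Mei ∩ Leo: 09:45-10:00, 13:45-14:00.
Zane ∩ Mei ∩ Leo ∩ Yosef: 13:45-14:00.
So the common availability across everyone is 13:45-14:00.
No common window is at least 75 minutes long.

none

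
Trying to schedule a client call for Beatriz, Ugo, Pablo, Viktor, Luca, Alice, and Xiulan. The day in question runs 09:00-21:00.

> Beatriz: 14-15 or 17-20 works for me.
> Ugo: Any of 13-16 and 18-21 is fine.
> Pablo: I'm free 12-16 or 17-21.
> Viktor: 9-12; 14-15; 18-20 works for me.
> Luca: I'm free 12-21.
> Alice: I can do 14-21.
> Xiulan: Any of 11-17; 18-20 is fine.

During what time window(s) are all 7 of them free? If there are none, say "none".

Beatriz ∩ Ugo: 14:00-15:00, 18:00-20:00.
Beatriz ∩ Ugo ∩ Pablo: 14:00-15:00, 18:00-20:00.
Beatriz ∩ Ugo ∩ Pablo ∩ Viktor: 14:00-15:00, 18:00-20:00.
Beatriz ∩ Ugo ∩ Pablo ∩ Viktor ∩ Luca: 14:00-15:00, 18:00-20:00.
Beatriz ∩ Ugo ∩ Pablo ∩ Viktor ∩ Luca ∩ Alice: 14:00-15:00, 18:00-20:00.
Beatriz ∩ Ugo ∩ Pablo ∩ Viktor ∩ Luca ∩ Alice ∩ Xiulan: 14:00-15:00, 18:00-20:00.
So the common availability across everyone is 14:00-15:00, 18:00-20:00.

14:00-15:00, 18:00-20:00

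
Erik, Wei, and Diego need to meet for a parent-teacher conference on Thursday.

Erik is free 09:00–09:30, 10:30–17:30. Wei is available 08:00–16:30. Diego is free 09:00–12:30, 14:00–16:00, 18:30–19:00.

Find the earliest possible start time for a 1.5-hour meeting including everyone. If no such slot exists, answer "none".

10:30

Erik ∩ Wei: 09:00-09:30, 10:30-16:30.
Erik ∩ Wei ∩ Diego: 09:00-09:30, 10:30-12:30, 14:00-16:00.
The first common window of at least 90 minutes is 10:30-12:30, so the earliest start is 10:30.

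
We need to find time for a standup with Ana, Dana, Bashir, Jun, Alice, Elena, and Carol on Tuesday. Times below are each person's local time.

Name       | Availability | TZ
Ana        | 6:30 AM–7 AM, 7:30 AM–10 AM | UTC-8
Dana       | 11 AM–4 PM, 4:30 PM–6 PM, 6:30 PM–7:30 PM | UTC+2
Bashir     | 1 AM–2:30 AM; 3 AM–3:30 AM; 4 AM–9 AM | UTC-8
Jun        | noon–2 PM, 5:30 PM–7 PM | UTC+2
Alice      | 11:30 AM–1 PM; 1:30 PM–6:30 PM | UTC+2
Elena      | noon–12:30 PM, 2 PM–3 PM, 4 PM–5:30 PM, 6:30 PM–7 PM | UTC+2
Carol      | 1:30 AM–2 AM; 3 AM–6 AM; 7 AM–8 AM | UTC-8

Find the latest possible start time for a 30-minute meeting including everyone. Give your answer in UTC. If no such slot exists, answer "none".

Ana in UTC: 14:30-15:00, 15:30-18:00 (add 8h to convert from UTC-8).
Dana in UTC: 09:00-14:00, 14:30-16:00, 16:30-17:30 (subtract 2h to convert from UTC+2).
Bashir in UTC: 09:00-10:30, 11:00-11:30, 12:00-17:00 (add 8h to convert from UTC-8).
Jun in UTC: 10:00-12:00, 15:30-17:00 (subtract 2h to convert from UTC+2).
Alice in UTC: 09:30-11:00, 11:30-16:30 (subtract 2h to convert from UTC+2).
Elena in UTC: 10:00-10:30, 12:00-13:00, 14:00-15:30, 16:30-17:00 (subtract 2h to convert from UTC+2).
Carol in UTC: 09:30-10:00, 11:00-14:00, 15:00-16:00 (add 8h to convert from UTC-8).
Ana ∩ Dana: 14:30-15:00, 15:30-16:00, 16:30-17:30.
Ana ∩ Dana ∩ Bashir: 14:30-15:00, 15:30-16:00, 16:30-17:00.
Ana ∩ Dana ∩ Bashir ∩ Jun: 15:30-16:00, 16:30-17:00.
Ana ∩ Dana ∩ Bashir ∩ Jun ∩ Alice: 15:30-16:00.
Ana ∩ Dana ∩ Bashir ∩ Jun ∩ Alice ∩ Elena: ∅.
Ana ∩ Dana ∩ Bashir ∩ Jun ∩ Alice ∩ Elena ∩ Carol: ∅.
There is no time when everyone is free.
No common window is at least 30 minutes long.

none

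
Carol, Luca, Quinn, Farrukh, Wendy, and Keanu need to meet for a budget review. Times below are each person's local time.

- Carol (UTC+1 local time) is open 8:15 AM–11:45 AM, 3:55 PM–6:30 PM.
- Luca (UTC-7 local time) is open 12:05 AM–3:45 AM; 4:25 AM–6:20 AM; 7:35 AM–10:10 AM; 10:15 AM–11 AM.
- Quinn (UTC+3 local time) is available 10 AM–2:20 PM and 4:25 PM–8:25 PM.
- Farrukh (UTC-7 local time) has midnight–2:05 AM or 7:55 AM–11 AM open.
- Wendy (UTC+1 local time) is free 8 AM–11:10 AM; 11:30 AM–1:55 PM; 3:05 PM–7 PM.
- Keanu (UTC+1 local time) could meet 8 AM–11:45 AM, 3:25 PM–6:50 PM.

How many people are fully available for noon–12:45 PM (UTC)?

2

Carol in UTC: 07:15-10:45, 14:55-17:30 (subtract 1h to convert from UTC+1).
Luca in UTC: 07:05-10:45, 11:25-13:20, 14:35-17:10, 17:15-18:00 (add 7h to convert from UTC-7).
Quinn in UTC: 07:00-11:20, 13:25-17:25 (subtract 3h to convert from UTC+3).
Farrukh in UTC: 07:00-09:05, 14:55-18:00 (add 7h to convert from UTC-7).
Wendy in UTC: 07:00-10:10, 10:30-12:55, 14:05-18:00 (subtract 1h to convert from UTC+1).
Keanu in UTC: 07:00-10:45, 14:25-17:50 (subtract 1h to convert from UTC+1).
Luca and Wendy can make the full 12:00-12:45 slot — that's 2.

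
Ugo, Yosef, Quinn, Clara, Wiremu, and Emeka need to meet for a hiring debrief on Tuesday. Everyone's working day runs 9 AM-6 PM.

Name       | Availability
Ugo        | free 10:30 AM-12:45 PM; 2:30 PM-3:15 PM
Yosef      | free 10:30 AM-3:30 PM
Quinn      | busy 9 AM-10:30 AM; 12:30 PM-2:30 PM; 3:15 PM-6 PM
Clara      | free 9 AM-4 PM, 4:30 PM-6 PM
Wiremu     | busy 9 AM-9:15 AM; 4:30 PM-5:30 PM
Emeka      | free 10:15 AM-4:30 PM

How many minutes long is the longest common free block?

120

Ugo free: 10:30-12:45, 14:30-15:15.
Yosef free: 10:30-15:30.
Quinn free: 10:30-12:30, 14:30-15:15 (invert busy blocks within the working day).
Clara free: 09:00-16:00, 16:30-18:00.
Wiremu free: 09:15-16:30, 17:30-18:00 (invert busy blocks within the working day).
Emeka free: 10:15-16:30.
Ugo ∩ Yosef: 10:30-12:45, 14:30-15:15.
Ugo ∩ Yosef ∩ Quinn: 10:30-12:30, 14:30-15:15.
Ugo ∩ Yosef ∩ Quinn ∩ Clara: 10:30-12:30, 14:30-15:15.
Ugo ∩ Yosef ∩ Quinn ∩ Clara ∩ Wiremu: 10:30-12:30, 14:30-15:15.
Ugo ∩ Yosef ∩ Quinn ∩ Clara ∩ Wiremu ∩ Emeka: 10:30-12:30, 14:30-15:15.
So the common availability across everyone is 10:30-12:30, 14:30-15:15.
The longest is 10:30-12:30 at 120 minutes.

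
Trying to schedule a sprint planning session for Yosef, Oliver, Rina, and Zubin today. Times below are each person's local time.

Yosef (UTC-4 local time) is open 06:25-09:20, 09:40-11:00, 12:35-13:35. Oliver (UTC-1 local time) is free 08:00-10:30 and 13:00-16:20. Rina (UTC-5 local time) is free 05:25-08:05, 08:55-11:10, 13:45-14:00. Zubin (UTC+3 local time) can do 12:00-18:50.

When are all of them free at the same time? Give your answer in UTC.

10:25-11:30, 14:00-15:00

Yosef in UTC: 10:25-13:20, 13:40-15:00, 16:35-17:35 (add 4h to convert from UTC-4).
Oliver in UTC: 09:00-11:30, 14:00-17:20 (add 1h to convert from UTC-1).
Rina in UTC: 10:25-13:05, 13:55-16:10, 18:45-19:00 (add 5h to convert from UTC-5).
Zubin in UTC: 09:00-15:50 (subtract 3h to convert from UTC+3).
Yosef ∩ Oliver: 10:25-11:30, 14:00-15:00, 16:35-17:20.
Yosef ∩ Oliver ∩ Rina: 10:25-11:30, 14:00-15:00.
Yosef ∩ Oliver ∩ Rina ∩ Zubin: 10:25-11:30, 14:00-15:00.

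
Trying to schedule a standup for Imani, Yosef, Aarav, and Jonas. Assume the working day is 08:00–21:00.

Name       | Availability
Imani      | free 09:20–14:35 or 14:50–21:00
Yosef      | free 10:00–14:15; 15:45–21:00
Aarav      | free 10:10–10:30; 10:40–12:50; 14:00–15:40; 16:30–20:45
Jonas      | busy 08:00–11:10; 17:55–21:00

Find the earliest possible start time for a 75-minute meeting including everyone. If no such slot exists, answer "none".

11:10

Imani free: 09:20-14:35, 14:50-21:00.
Yosef free: 10:00-14:15, 15:45-21:00.
Aarav free: 10:10-10:30, 10:40-12:50, 14:00-15:40, 16:30-20:45.
Jonas free: 11:10-17:55 (invert busy blocks within the working day).
Imani ∩ Yosef: 10:00-14:15, 15:45-21:00.
Imani ∩ Yosef ∩ Aarav: 10:10-10:30, 10:40-12:50, 14:00-14:15, 16:30-20:45.
Imani ∩ Yosef ∩ Aarav ∩ Jonas: 11:10-12:50, 14:00-14:15, 16:30-17:55.
So the common availability across everyone is 11:10-12:50, 14:00-14:15, 16:30-17:55.
The first common window of at least 75 minutes is 11:10-12:50, so the earliest start is 11:10.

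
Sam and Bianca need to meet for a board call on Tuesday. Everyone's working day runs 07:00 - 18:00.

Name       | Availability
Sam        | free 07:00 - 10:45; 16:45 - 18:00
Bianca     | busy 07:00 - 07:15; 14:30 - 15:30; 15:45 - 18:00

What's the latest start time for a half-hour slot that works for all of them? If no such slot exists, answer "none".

Sam free: 07:00-10:45, 16:45-18:00.
Bianca free: 07:15-14:30, 15:30-15:45 (invert busy blocks within the working day).
Sam ∩ Bianca: 07:15-10:45.
The last common window of at least 30 minutes is 07:15-10:45; a 30-minute meeting can start as late as 10:15 and still end by 10:45.

10:15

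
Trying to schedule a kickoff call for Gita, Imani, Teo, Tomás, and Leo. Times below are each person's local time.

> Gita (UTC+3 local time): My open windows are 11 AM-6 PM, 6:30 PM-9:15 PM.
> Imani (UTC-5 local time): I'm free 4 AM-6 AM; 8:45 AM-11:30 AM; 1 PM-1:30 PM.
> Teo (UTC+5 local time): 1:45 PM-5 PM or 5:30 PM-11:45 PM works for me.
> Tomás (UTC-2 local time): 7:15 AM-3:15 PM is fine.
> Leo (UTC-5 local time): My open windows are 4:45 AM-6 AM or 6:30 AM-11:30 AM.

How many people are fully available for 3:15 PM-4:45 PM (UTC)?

Gita in UTC: 08:00-15:00, 15:30-18:15 (subtract 3h to convert from UTC+3).
Imani in UTC: 09:00-11:00, 13:45-16:30, 18:00-18:30 (add 5h to convert from UTC-5).
Teo in UTC: 08:45-12:00, 12:30-18:45 (subtract 5h to convert from UTC+5).
Tomás in UTC: 09:15-17:15 (add 2h to convert from UTC-2).
Leo in UTC: 09:45-11:00, 11:30-16:30 (add 5h to convert from UTC-5).
Teo and Tomás can make the full 15:15-16:45 slot — that's 2.

2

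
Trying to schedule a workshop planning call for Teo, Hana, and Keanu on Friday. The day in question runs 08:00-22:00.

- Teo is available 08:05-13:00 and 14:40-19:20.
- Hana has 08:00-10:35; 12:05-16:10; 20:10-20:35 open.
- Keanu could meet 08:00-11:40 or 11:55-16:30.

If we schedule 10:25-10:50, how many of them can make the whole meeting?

2

Teo and Keanu can make the full 10:25-10:50 slot — that's 2.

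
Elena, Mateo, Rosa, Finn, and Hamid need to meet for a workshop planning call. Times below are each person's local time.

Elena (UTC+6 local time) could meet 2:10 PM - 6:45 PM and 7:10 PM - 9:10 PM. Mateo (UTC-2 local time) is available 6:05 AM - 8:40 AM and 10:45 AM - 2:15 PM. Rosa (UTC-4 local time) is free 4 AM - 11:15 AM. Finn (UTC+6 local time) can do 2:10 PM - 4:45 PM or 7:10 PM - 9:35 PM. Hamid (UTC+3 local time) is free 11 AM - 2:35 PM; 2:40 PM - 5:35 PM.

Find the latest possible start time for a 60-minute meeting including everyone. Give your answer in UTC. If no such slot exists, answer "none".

13:35

Elena in UTC: 08:10-12:45, 13:10-15:10 (subtract 6h to convert from UTC+6).
Mateo in UTC: 08:05-10:40, 12:45-16:15 (add 2h to convert from UTC-2).
Rosa in UTC: 08:00-15:15 (add 4h to convert from UTC-4).
Finn in UTC: 08:10-10:45, 13:10-15:35 (subtract 6h to convert from UTC+6).
Hamid in UTC: 08:00-11:35, 11:40-14:35 (subtract 3h to convert from UTC+3).
Elena ∩ Mateo: 08:10-10:40, 13:10-15:10.
Elena ∩ Mateo ∩ Rosa: 08:10-10:40, 13:10-15:10.
Elena ∩ Mateo ∩ Rosa ∩ Finn: 08:10-10:40, 13:10-15:10.
Elena ∩ Mateo ∩ Rosa ∩ Finn ∩ Hamid: 08:10-10:40, 13:10-14:35.
So the common availability across everyone is 08:10-10:40, 13:10-14:35.
The last common window of at least 60 minutes is 13:10-14:35; a 60-minute meeting can start as late as 13:35 and still end by 14:35.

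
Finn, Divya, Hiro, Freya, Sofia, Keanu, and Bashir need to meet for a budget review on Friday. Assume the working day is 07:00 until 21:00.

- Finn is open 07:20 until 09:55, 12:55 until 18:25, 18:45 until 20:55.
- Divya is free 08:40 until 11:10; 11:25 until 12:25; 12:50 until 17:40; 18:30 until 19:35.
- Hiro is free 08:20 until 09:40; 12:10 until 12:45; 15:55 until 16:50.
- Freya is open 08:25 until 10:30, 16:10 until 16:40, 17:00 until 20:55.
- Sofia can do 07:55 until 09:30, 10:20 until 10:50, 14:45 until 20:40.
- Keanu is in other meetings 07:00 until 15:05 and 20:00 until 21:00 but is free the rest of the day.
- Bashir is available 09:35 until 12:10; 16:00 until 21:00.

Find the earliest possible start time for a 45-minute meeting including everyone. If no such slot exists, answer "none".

Finn free: 07:20-09:55, 12:55-18:25, 18:45-20:55.
Divya free: 08:40-11:10, 11:25-12:25, 12:50-17:40, 18:30-19:35.
Hiro free: 08:20-09:40, 12:10-12:45, 15:55-16:50.
Freya free: 08:25-10:30, 16:10-16:40, 17:00-20:55.
Sofia free: 07:55-09:30, 10:20-10:50, 14:45-20:40.
Keanu free: 15:05-20:00 (invert busy blocks within the working day).
Bashir free: 09:35-12:10, 16:00-21:00.
Finn ∩ Divya: 08:40-09:55, 12:55-17:40, 18:45-19:35.
Finn ∩ Divya ∩ Hiro: 08:40-09:40, 15:55-16:50.
Finn ∩ Divya ∩ Hiro ∩ Freya: 08:40-09:40, 16:10-16:40.
Finn ∩ Divya ∩ Hiro ∩ Freya ∩ Sofia: 08:40-09:30, 16:10-16:40.
Finn ∩ Divya ∩ Hiro ∩ Freya ∩ Sofia ∩ Keanu: 16:10-16:40.
Finn ∩ Divya ∩ Hiro ∩ Freya ∩ Sofia ∩ Keanu ∩ Bashir: 16:10-16:40.
No common window is at least 45 minutes long.

none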